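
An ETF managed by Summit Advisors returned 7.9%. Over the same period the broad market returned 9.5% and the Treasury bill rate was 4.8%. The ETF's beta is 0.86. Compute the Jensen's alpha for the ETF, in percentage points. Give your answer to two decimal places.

-0.94

CAPM expected return = Rf + β(Rm − Rf) = 4.8% + 0.86 × (9.5% − 4.8%) = 4.8 + 0.86 × 4.70 = 8.8420%
Jensen's α = Rp − E[R] = 7.9% − 8.8420% = -0.9420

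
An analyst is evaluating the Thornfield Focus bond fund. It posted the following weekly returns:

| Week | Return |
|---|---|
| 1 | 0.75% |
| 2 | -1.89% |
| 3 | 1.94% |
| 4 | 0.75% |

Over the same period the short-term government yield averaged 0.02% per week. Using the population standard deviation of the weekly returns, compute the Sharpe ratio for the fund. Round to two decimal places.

Mean return μ = 1.550 / 4 = 0.3875%
Population std dev = √[7.8601 / 4] = 1.4018%
Sharpe = (μ − rf) / σ = (0.3875 − 0.02) / 1.4018 = 0.3675 / 1.4018 = 0.2622

0.26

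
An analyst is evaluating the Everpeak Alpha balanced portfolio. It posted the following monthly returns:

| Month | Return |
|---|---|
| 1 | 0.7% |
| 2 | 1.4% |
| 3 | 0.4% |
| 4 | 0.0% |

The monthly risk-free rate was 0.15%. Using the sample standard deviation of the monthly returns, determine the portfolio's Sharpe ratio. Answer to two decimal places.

Mean return r̄ = 2.50 / 4 = 0.6250%
Σ(r − r̄)² = (0.7 − 0.6250)² + (1.4 − 0.6250)² + (0.4 − 0.6250)² + … = 1.0475
sample σ = √(1.0475 / 3) = √0.3492 = 0.5909%
Sharpe = (r̄ − rf) / σ = (0.6250 − 0.15) / 0.5909 = 0.4750 / 0.5909 = 0.8039

0.80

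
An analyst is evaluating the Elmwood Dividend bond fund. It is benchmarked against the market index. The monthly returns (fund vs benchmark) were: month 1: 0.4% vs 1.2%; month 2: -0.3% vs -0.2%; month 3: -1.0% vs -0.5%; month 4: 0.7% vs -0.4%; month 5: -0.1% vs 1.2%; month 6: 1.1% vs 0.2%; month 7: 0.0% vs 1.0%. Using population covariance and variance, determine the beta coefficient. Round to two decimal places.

0.17

r̄p = 0.1143%,  r̄m = 0.3571%
Cov = Σ(rp − r̄p)(rm − r̄m) / 7 = 0.0820
Var(rm) = Σ(rm − r̄m)² / 7 = 0.4967
β = Cov / Var = 0.0820 / 0.4967 = 0.1651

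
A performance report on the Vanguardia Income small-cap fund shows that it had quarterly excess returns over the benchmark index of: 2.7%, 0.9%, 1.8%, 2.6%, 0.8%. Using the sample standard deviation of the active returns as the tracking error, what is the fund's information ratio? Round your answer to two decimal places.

r̄ = (2.7 + 0.9 + 1.8 + 2.6 + 0.8) / 5 = 1.7600%
Σ(r − r̄)² = 3.2520; sample σ = √(3.2520/4) = 0.9017%
IR = r̄ / tracking error = 1.7600 / 0.9017 = 1.9519

1.95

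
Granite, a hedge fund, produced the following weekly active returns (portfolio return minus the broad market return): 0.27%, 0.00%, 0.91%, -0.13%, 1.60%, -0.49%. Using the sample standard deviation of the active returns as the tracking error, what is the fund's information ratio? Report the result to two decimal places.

0.47

r̄ = (0.27 + 0 + 0.91 − 0.13 + 1.6 − 0.49) / 6 = 2.160 / 6 = 0.3600%
Σ(r − r̄)² = (0.27 − 0.3600)² + (0 − 0.3600)² + (0.91 − 0.3600)² + … = 2.9404
sample σ = √(2.9404 / 5) = √0.5881 = 0.7669%
IR = r̄ / tracking error = 0.3600 / 0.7669 = 0.4694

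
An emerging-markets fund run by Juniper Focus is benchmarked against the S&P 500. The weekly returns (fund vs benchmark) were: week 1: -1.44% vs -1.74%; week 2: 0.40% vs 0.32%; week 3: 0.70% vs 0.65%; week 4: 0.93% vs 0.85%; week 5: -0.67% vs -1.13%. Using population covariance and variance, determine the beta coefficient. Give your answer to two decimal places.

r̄p = -0.0160%,  r̄m = -0.2100%
Cov = Σ(rp − r̄p)(rm − r̄m) / 5 = 0.9239
Var(rm) = Σ(rm − r̄m)² / 5 = 1.0663
β = Cov / Var = 0.9239 / 1.0663 = 0.8665

0.87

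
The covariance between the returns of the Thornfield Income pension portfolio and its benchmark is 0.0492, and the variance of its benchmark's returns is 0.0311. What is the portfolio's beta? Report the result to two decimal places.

β = Cov(Rp, Rm) / Var(Rm) = 0.0492 / 0.0311 = 1.5820

1.58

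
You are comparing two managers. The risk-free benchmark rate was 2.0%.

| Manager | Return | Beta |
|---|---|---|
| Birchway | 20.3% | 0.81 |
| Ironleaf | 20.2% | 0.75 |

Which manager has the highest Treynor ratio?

Ironleaf

Birchway: Treynor = (20.3% − 2.0%) / 0.81 = 22.593
Ironleaf: Treynor = (20.2% − 2.0%) / 0.75 = 24.267
Highest: Ironleaf (24.267).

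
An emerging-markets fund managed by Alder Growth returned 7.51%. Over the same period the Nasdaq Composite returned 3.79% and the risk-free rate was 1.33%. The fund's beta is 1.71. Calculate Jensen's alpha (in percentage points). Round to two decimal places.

1.97

CAPM expected return = Rf + β(Rm − Rf) = 1.33% + 1.71 × (3.79% − 1.33%) = 1.33 + 1.71 × 2.46 = 5.5366%
Jensen's α = Rp − E[R] = 7.51% − 5.5366% = 1.9734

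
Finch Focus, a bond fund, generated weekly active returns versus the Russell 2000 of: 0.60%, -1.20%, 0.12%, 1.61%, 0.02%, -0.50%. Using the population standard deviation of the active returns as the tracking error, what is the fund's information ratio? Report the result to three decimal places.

Mean return r̄ = 0.650 / 6 = 0.1083%
Population σ = √[Σ(r − r̄)² / 6] = √[4.5865 / 6] = √0.7644 = 0.8743%
IR = r̄ / tracking error = 0.1083 / 0.8743 = 0.1239

0.124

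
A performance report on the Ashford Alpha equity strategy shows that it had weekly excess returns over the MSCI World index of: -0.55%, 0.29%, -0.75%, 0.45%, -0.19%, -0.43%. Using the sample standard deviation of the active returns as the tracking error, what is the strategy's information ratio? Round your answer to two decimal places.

-0.41

r̄ = (-0.55 + 0.29 − 0.75 + 0.45 − 0.19 − 0.43) / 6 = -0.1967%
Σ(r − r̄)² = 1.1405; sample σ = √(1.1405/5) = 0.4776%
IR = r̄ / tracking error = -0.1967 / 0.4776 = -0.4119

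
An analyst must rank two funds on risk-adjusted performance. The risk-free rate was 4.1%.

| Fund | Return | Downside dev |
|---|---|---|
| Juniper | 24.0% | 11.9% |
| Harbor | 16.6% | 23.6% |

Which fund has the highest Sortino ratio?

Juniper: Sortino ratio = (24.0% − 4.1%) / 11.9% = 1.672
Harbor: Sortino ratio = (16.6% − 4.1%) / 23.6% = 0.530
Highest: Juniper (1.672).

Juniper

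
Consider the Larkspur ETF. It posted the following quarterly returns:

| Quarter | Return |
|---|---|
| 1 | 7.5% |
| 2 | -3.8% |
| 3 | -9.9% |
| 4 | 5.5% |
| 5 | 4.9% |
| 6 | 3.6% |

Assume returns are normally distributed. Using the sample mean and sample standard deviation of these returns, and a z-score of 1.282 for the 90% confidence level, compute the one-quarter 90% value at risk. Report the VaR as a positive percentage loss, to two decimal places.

7.31

μ = (7.5 − 3.8 − 9.9 + 5.5 + 4.9 + 3.6) / 6 = 1.3000%
Sample σ = √[Σ(r − μ)² / 5] = √[225.7800 / 5] = √45.1560 = 6.7198%
VaR = −(μ − z·σ) = −(1.3000 − 1.282 × 6.7198) = −(-7.3148) = 7.3148%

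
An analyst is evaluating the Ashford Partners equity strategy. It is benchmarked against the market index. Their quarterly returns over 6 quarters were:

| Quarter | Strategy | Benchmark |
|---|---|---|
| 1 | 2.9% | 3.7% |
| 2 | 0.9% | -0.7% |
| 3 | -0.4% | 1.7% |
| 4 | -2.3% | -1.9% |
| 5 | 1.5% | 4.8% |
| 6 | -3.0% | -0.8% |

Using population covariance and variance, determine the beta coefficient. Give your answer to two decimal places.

r̄p = -0.0667%,  r̄m = 1.1333%
Cov = Σ(rp − r̄p)(rm − r̄m) / 6 = 3.9739
Var(rm) = Σ(rm − r̄m)² / 6 = 6.1089
β = Cov / Var = 3.9739 / 6.1089 = 0.6505

0.65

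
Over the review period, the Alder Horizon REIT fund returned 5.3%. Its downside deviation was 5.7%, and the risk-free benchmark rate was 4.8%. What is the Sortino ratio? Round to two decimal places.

0.09

Sortino = (Rp − Rf) / σd = (5.3% − 4.8%) / 5.7% = 0.50% / 5.7% = 0.0877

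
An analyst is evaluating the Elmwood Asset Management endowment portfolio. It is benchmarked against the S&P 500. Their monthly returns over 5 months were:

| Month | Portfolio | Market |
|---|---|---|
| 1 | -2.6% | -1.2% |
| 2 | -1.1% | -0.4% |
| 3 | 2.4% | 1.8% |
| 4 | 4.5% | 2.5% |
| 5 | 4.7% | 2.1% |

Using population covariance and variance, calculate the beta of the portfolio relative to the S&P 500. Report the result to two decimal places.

r̄p = 1.5800%,  r̄m = 0.9600%
Cov = Σ(rp − r̄p)(rm − r̄m) / 5 = 4.2832
Var(rm) = Σ(rm − r̄m)² / 5 = 2.1784
β = Cov / Var = 4.2832 / 2.1784 = 1.9662

1.97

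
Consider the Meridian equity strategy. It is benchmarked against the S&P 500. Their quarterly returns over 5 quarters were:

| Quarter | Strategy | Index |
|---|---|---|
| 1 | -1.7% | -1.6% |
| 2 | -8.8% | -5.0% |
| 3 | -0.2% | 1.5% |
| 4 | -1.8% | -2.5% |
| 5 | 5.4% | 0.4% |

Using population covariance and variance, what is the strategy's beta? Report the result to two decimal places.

1.66

r̄p = -1.4200%,  r̄m = -1.4400%
Cov = Σ(rp − r̄p)(rm − r̄m) / 5 = 8.5712
Var(rm) = Σ(rm − r̄m)² / 5 = 5.1704
β = Cov / Var = 8.5712 / 5.1704 = 1.6577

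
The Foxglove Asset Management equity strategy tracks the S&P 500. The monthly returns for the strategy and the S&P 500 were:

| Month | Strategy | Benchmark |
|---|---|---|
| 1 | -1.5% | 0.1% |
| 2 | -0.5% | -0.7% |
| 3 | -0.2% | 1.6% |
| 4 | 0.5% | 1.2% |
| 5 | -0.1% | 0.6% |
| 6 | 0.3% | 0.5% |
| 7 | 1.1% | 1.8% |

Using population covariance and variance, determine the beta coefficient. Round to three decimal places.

r̄p = -0.0571%,  r̄m = 0.7286%
Cov = Σ(rp − r̄p)(rm − r̄m) / 7 = 0.4059
Var(rm) = Σ(rm − r̄m)² / 7 = 0.6620
β = Cov / Var = 0.4059 / 0.6620 = 0.6131

0.613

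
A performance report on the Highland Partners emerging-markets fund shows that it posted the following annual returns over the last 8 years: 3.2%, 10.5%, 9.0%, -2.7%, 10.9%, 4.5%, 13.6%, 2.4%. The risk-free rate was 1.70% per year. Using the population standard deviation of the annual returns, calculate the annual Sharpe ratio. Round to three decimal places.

0.926

Mean return r̄ = 51.40 / 8 = 6.4250%
Σ(r − r̄)² = (3.2 − 6.4250)² + (10.5 − 6.4250)² + (9 − 6.4250)² + … = 208.3150
σ = √[208.3150 / 8] = 5.1029%
Sharpe = (r̄ − rf) / σ = (6.4250 − 1.7) / 5.1029 = 4.7250 / 5.1029 = 0.9259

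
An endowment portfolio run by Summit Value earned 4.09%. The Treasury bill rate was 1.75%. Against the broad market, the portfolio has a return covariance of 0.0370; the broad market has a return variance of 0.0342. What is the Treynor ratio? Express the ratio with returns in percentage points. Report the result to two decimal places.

2.16

β = Cov / Var = 0.0370 / 0.0342 = 1.0819
Treynor = (Rp − Rf) / β = (4.09% − 1.75%) / 1.0819 = 2.34 / 1.0819 = 2.1629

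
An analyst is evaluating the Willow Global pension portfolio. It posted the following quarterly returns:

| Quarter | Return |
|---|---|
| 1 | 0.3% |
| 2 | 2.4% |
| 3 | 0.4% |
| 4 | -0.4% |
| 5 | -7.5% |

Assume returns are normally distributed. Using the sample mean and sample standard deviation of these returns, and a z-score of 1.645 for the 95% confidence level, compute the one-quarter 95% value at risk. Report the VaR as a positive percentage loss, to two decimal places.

Mean return r̄ = -4.80 / 5 = -0.9600%
Σ(r − r̄)² = 57.8120; sample σ = √(57.8120/4) = 3.8017%
VaR = −(r̄ − z·σ) = −(-0.9600 − 1.645 × 3.8017) = −(-7.2138) = 7.2138%

7.21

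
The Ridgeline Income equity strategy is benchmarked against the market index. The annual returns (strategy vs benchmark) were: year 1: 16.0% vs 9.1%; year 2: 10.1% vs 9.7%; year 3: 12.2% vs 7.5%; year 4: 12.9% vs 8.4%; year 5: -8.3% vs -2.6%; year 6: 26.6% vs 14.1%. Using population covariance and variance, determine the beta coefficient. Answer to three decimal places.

1.986

r̄p = 11.5833%,  r̄m = 7.7000%
Cov = Σ(rp − r̄p)(rm − r̄m) / 6 = 50.8200
Var(rm) = Σ(rm − r̄m)² / 6 = 25.5900
β = Cov / Var = 50.8200 / 25.5900 = 1.9859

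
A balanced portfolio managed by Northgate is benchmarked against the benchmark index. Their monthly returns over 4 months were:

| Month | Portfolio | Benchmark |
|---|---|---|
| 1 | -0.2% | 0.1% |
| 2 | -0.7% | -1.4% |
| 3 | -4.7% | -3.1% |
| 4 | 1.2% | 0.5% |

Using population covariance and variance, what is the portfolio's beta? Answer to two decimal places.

1.47

r̄p = -1.1000%,  r̄m = -0.9750%
Cov = Σ(rp − r̄p)(rm − r̄m) / 4 = 2.9600
Var(rm) = Σ(rm − r̄m)² / 4 = 2.0069
β = Cov / Var = 2.9600 / 2.0069 = 1.4749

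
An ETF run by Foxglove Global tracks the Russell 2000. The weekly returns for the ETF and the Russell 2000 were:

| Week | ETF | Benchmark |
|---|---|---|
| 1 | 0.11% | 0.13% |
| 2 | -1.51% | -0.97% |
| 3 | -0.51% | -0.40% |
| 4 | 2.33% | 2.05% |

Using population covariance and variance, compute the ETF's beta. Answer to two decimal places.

r̄p = 0.1050%,  r̄m = 0.2025%
Cov = Σ(rp − r̄p)(rm − r̄m) / 4 = 1.5936
Var(rm) = Σ(rm − r̄m)² / 4 = 1.2891
β = Cov / Var = 1.5936 / 1.2891 = 1.2362

1.24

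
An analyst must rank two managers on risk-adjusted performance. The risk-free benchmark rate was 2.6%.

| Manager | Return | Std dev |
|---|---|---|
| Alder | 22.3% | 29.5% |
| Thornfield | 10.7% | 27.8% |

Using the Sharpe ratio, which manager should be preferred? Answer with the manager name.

Alder: Sharpe ratio = (22.3% − 2.6%) / 29.5% = 0.668
Thornfield: Sharpe ratio = (10.7% − 2.6%) / 27.8% = 0.291
Highest: Alder (0.668).

Alder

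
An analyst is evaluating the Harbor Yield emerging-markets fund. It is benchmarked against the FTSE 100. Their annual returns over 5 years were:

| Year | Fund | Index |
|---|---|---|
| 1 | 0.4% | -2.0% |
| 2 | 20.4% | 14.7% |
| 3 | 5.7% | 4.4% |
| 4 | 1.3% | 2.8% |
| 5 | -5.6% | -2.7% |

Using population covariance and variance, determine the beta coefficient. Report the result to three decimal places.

1.364

r̄p = 4.4400%,  r̄m = 3.4400%
Cov = Σ(rp − r̄p)(rm − r̄m) / 5 = 53.3104
Var(rm) = Σ(rm − r̄m)² / 5 = 39.0824
β = Cov / Var = 53.3104 / 39.0824 = 1.3641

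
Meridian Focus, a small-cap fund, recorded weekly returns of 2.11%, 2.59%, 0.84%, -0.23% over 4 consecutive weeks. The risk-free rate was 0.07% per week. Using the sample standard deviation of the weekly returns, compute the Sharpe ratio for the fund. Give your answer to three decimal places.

0.987

r̄ = (2.11 + 2.59 + 0.84 − 0.23) / 4 = 5.310 / 4 = 1.3275%
Sample σ = √[Σ(r − r̄)² / 3] = √[4.8697 / 3] = √1.6232 = 1.2740%
Sharpe = (r̄ − rf) / σ = (1.3275 − 0.07) / 1.2740 = 1.2575 / 1.2740 = 0.9870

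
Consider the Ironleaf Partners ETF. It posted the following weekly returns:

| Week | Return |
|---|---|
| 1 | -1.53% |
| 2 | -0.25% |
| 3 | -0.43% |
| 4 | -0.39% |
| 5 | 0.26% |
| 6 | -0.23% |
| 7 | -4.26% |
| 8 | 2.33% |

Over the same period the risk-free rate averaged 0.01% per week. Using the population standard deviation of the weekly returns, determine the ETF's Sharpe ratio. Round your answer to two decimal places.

r̄ = (-1.53 − 0.25 − 0.43 − 0.39 + 0.26 − 0.23 − 4.26 + 2.33) / 8 = -4.500 / 8 = -0.5625%
Σ(r − r̄)² = (-1.53 − (-0.5625))² + (-0.25 − (-0.5625))² + (-0.43 − (-0.5625))² + … = 23.9062
σ = √[23.9062 / 8] = 1.7287%
Sharpe = (r̄ − rf) / σ = (-0.5625 − 0.01) / 1.7287 = -0.5725 / 1.7287 = -0.3312

-0.33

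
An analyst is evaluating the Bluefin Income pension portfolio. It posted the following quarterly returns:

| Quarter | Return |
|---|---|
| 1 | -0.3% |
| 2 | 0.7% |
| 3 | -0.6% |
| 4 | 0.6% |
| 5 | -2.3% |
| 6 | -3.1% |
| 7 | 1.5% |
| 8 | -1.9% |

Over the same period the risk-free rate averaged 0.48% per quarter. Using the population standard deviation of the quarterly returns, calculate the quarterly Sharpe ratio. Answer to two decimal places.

-0.76

Mean return μ = -5.40 / 8 = -0.6750%
Σ(r − μ)² = (-0.3 − (-0.6750))² + (0.7 − (-0.6750))² + … = 18.4150
σ = √[18.4150 / 8] = 1.5172%
Sharpe = (μ − rf) / σ = (-0.6750 − 0.48) / 1.5172 = -1.1550 / 1.5172 = -0.7613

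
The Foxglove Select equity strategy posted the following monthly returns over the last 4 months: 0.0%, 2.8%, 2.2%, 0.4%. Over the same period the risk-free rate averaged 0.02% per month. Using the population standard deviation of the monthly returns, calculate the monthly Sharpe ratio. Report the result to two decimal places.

μ = (0 + 2.8 + 2.2 + 0.4) / 4 = 1.3500%
Σ(r − μ)² = (0 − 1.3500)² + (2.8 − 1.3500)² + … = 5.5500
population σ = √(5.5500 / 4) = √1.3875 = 1.1779%
Sharpe = (μ − rf) / σ = (1.3500 − 0.02) / 1.1779 = 1.3300 / 1.1779 = 1.1291

1.13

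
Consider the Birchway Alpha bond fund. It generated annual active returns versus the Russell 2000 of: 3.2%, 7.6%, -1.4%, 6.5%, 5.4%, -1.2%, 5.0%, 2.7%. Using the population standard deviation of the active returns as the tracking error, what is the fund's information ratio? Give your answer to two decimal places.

r̄ = (3.2 + 7.6 − 1.4 + 6.5 + 5.4 − 1.2 + 5 + 2.7) / 8 = 3.4750%
Σ(r − r̄)² = (3.2 − 3.4750)² + (7.6 − 3.4750)² + (-1.4 − 3.4750)² + … = 78.4950
σ = √[78.4950 / 8] = 3.1324%
IR = r̄ / tracking error = 3.4750 / 3.1324 = 1.1094

1.11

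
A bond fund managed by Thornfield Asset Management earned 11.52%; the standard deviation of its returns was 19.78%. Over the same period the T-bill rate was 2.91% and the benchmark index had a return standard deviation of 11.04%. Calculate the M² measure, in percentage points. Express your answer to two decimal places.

7.72

Sharpe = (Rp − Rf) / σp = (11.52% − 2.91%) / 19.78% = 0.4353
M² = Rf + Sharpe × σm = 2.91% + 0.4353 × 11.04% = 7.7157%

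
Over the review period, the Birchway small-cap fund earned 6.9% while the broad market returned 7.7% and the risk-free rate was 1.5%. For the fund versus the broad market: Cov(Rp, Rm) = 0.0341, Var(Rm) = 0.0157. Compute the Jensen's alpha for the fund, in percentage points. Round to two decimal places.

-8.07

β = Cov / Var = 0.0341 / 0.0157 = 2.1720
E[R] = Rf + β(Rm − Rf) = 1.5% + 2.1720 × (7.7% − 1.5%) = 14.9664%
α = Rp − E[R] = 6.9% − 14.9664% = -8.0664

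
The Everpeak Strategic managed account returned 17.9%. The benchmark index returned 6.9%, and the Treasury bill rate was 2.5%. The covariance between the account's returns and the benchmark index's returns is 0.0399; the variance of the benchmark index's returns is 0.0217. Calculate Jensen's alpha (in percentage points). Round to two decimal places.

7.31

β = Cov / Var = 0.0399 / 0.0217 = 1.8387
E[R] = Rf + β(Rm − Rf) = 2.5% + 1.8387 × (6.9% − 2.5%) = 10.5903%
α = Rp − E[R] = 17.9% − 10.5903% = 7.3097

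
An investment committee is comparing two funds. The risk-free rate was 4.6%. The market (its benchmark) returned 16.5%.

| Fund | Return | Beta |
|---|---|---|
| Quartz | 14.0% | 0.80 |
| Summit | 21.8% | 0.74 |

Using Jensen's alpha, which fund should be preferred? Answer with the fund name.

Quartz: α = 14.0% − [4.6% + 0.80 × (16.5% − 4.6%)] = -0.120
Summit: α = 21.8% − [4.6% + 0.74 × (16.5% − 4.6%)] = 8.394
Highest: Summit (8.394).

Summit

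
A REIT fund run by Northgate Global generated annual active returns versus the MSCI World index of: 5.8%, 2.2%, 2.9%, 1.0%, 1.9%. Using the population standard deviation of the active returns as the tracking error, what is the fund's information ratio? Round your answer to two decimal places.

1.69

Mean return r̄ = 13.80 / 5 = 2.7600%
Σ(r − r̄)² = 13.4120; population σ = √(13.4120/5) = 1.6378%
IR = r̄ / tracking error = 2.7600 / 1.6378 = 1.6852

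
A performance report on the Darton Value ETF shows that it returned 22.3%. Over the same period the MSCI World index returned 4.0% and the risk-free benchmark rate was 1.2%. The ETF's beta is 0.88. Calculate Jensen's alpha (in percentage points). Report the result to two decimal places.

CAPM expected return = Rf + β(Rm − Rf) = 1.2% + 0.88 × (4.0% − 1.2%) = 1.2 + 0.88 × 2.80 = 3.6640%
Jensen's α = Rp − E[R] = 22.3% − 3.6640% = 18.6360

18.64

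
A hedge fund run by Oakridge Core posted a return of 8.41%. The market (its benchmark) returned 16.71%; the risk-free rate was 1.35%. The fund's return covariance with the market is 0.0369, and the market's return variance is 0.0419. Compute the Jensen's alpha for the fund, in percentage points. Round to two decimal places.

-6.47

β = Cov / Var = 0.0369 / 0.0419 = 0.8807
E[R] = Rf + β(Rm − Rf) = 1.35% + 0.8807 × (16.71% − 1.35%) = 14.8776%
α = Rp − E[R] = 8.41% − 14.8776% = -6.4676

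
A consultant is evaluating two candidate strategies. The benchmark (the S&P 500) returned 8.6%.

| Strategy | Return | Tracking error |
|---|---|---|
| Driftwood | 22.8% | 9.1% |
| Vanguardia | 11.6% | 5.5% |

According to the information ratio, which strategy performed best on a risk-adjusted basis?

Driftwood: IR = (22.8% − 8.6%) / 9.1% = 1.560
Vanguardia: IR = (11.6% − 8.6%) / 5.5% = 0.545
Highest: Driftwood (1.560).

Driftwood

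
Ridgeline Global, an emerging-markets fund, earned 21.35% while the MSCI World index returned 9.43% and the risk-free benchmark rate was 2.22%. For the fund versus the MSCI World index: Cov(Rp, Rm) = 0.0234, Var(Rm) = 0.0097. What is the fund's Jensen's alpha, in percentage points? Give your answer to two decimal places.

β = Cov / Var = 0.0234 / 0.0097 = 2.4124
E[R] = Rf + β(Rm − Rf) = 2.22% + 2.4124 × (9.43% − 2.22%) = 19.6134%
α = Rp − E[R] = 21.35% − 19.6134% = 1.7366

1.74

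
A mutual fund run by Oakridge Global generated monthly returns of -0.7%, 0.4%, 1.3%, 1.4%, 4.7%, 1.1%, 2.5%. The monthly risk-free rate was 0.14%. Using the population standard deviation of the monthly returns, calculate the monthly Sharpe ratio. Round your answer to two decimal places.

0.88

μ = (-0.7 + 0.4 + 1.3 + 1.4 + 4.7 + 1.1 + 2.5) / 7 = 1.5286%
Population std dev = √[17.4943 / 7] = 1.5809%
Sharpe = (μ − rf) / σ = (1.5286 − 0.14) / 1.5809 = 1.3886 / 1.5809 = 0.8784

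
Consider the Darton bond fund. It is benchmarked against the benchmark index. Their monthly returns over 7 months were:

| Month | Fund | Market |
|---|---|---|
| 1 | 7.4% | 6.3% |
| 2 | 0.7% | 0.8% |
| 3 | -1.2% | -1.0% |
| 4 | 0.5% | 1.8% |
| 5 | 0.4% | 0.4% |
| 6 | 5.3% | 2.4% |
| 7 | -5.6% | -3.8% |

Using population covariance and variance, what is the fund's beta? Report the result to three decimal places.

r̄p = 1.0714%,  r̄m = 0.9857%
Cov = Σ(rp − r̄p)(rm − r̄m) / 7 = 10.8639
Var(rm) = Σ(rm − r̄m)² / 7 = 8.3041
β = Cov / Var = 10.8639 / 8.3041 = 1.3083

1.308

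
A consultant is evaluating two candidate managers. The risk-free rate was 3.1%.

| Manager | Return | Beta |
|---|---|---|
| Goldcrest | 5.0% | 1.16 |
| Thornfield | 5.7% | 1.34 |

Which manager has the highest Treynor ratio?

Thornfield

Goldcrest: Treynor = (5.0% − 3.1%) / 1.16 = 1.638
Thornfield: Treynor = (5.7% − 3.1%) / 1.34 = 1.940
Highest: Thornfield (1.940).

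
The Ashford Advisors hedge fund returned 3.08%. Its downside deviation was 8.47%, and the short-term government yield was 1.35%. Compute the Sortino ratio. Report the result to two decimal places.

Sortino = (Rp − Rf) / σd = (3.08% − 1.35%) / 8.47% = 1.73% / 8.47% = 0.2043

0.20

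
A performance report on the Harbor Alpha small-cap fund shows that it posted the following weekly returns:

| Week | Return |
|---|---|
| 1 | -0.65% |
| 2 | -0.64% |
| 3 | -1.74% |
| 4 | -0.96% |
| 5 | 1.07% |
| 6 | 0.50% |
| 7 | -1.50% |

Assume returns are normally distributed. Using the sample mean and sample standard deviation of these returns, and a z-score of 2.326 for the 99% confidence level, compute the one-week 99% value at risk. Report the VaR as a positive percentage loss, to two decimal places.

r̄ = (-0.65 − 0.64 − 1.74 − 0.96 + 1.07 + 0.5 − 1.5) / 7 = -3.920 / 7 = -0.5600%
Σ(r − r̄)² = (-0.65 − (-0.5600))² + (-0.64 − (-0.5600))² + (-1.74 − (-0.5600))² + … = 6.2310
σ = √[6.2310 / 6] = 1.0191%
VaR = −(r̄ − z·σ) = −(-0.5600 − 2.326 × 1.0191) = −(-2.9304) = 2.9304%

2.93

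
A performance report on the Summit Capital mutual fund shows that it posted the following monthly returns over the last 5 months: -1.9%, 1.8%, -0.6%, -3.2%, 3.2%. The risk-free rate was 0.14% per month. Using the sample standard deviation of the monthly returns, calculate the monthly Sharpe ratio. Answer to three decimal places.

r̄ = (-1.9 + 1.8 − 0.6 − 3.2 + 3.2) / 5 = -0.70 / 5 = -0.1400%
Σ(r − r̄)² = (-1.9 − (-0.1400))² + (1.8 − (-0.1400))² + (-0.6 − (-0.1400))² + … = 27.5920
sample σ = √(27.5920 / 4) = √6.8980 = 2.6264%
Sharpe = (r̄ − rf) / σ = (-0.1400 − 0.14) / 2.6264 = -0.2800 / 2.6264 = -0.1066

-0.107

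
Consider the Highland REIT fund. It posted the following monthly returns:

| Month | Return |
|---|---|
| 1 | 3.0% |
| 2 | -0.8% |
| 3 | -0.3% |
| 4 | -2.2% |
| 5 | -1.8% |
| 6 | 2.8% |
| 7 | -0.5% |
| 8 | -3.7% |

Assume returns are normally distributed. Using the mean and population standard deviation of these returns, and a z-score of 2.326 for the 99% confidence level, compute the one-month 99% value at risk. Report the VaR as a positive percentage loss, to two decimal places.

μ = (3 − 0.8 − 0.3 − 2.2 − 1.8 + 2.8 − 0.5 − 3.7) / 8 = -0.4375%
Σ(r − μ)² = (3 − (-0.4375))² + (-0.8 − (-0.4375))² + … = 38.0588
σ = √[38.0588 / 8] = 2.1811%
VaR = −(μ − z·σ) = −(-0.4375 − 2.326 × 2.1811) = −(-5.5107) = 5.5107%

5.51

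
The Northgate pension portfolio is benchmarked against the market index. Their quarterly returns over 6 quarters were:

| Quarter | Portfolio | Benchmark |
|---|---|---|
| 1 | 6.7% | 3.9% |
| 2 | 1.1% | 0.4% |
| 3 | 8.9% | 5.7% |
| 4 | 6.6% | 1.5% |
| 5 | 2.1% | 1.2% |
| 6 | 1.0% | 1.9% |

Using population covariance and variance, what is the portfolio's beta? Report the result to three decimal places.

r̄p = 4.4000%,  r̄m = 2.4333%
Cov = Σ(rp − r̄p)(rm − r̄m) / 6 = 4.5633
Var(rm) = Σ(rm − r̄m)² / 6 = 3.2722
β = Cov / Var = 4.5633 / 3.2722 = 1.3946

1.395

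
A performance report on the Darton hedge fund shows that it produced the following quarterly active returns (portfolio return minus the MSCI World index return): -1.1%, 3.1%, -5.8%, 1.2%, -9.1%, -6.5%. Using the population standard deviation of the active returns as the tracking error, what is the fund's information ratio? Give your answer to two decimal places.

r̄ = (-1.1 + 3.1 − 5.8 + 1.2 − 9.1 − 6.5) / 6 = -18.20 / 6 = -3.0333%
Population σ = √[Σ(r − r̄)² / 6] = √[115.7533 / 6] = √19.2922 = 4.3923%
IR = r̄ / tracking error = -3.0333 / 4.3923 = -0.6906

-0.69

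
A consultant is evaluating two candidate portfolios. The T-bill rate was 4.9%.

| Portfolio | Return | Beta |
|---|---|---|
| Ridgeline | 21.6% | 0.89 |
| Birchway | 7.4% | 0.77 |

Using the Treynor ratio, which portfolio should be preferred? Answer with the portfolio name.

Ridgeline

Ridgeline: Treynor = (21.6% − 4.9%) / 0.89 = 18.764
Birchway: Treynor = (7.4% − 4.9%) / 0.77 = 3.247
Highest: Ridgeline (18.764).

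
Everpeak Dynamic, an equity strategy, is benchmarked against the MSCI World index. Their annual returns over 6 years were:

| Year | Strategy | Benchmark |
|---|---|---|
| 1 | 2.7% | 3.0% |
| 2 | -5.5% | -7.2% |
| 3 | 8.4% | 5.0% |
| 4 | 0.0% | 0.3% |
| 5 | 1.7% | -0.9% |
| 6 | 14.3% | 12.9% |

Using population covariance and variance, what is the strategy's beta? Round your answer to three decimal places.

1.004

r̄p = 3.6000%,  r̄m = 2.1833%
Cov = Σ(rp − r̄p)(rm − r̄m) / 6 = 37.5800
Var(rm) = Σ(rm − r̄m)² / 6 = 37.4247
β = Cov / Var = 37.5800 / 37.4247 = 1.0041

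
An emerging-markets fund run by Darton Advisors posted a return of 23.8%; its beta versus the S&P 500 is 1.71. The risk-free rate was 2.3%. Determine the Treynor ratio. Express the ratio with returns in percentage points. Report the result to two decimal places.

Treynor = (Rp − Rf) / β = (23.8% − 2.3%) / 1.71 = 21.50 / 1.71 = 12.5731

12.57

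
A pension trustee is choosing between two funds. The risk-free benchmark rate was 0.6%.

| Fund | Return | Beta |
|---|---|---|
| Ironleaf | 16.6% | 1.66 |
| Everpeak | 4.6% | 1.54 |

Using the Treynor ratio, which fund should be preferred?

Ironleaf: Treynor = (16.6% − 0.6%) / 1.66 = 9.639
Everpeak: Treynor = (4.6% − 0.6%) / 1.54 = 2.597
Highest: Ironleaf (9.639).

Ironleaf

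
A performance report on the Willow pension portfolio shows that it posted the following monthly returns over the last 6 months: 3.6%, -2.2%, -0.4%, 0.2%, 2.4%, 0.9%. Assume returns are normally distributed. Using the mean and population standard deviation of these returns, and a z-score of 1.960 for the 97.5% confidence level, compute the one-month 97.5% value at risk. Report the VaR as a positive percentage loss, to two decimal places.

2.93

Mean return r̄ = 4.50 / 6 = 0.7500%
Σ(r − r̄)² = (3.6 − 0.7500)² + (-2.2 − 0.7500)² + … = 21.1950
population σ = √(21.1950 / 6) = √3.5325 = 1.8795%
VaR = −(r̄ − z·σ) = −(0.7500 − 1.960 × 1.8795) = −(-2.9338) = 2.9338%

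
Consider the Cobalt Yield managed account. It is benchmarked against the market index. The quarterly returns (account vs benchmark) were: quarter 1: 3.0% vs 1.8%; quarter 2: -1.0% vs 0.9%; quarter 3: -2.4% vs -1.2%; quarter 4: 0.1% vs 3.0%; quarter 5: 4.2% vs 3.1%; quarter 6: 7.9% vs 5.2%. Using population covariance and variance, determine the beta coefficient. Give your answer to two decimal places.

r̄p = 1.9667%,  r̄m = 2.1333%
Cov = Σ(rp − r̄p)(rm − r̄m) / 6 = 6.1011
Var(rm) = Σ(rm − r̄m)² / 6 = 3.9722
β = Cov / Var = 6.1011 / 3.9722 = 1.5359

1.54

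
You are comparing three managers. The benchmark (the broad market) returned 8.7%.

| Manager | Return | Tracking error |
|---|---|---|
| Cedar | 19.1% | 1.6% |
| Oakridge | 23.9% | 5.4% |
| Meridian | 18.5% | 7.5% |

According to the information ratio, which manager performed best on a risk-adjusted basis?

Cedar: IR = (19.1% − 8.7%) / 1.6% = 6.500
Oakridge: IR = (23.9% − 8.7%) / 5.4% = 2.815
Meridian: IR = (18.5% − 8.7%) / 7.5% = 1.307
Highest: Cedar (6.500).

Cedar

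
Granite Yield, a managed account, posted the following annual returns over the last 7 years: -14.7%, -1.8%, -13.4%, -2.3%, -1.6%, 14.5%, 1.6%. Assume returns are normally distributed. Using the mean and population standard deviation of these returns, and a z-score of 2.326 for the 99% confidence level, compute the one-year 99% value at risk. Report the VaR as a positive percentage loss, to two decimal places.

23.61

r̄ = (-14.7 − 1.8 − 13.4 − 2.3 − 1.6 + 14.5 + 1.6) / 7 = -17.70 / 7 = -2.5286%
Σ(r − r̄)² = 574.7943; population σ = √(574.7943/7) = 9.0616%
VaR = −(r̄ − z·σ) = −(-2.5286 − 2.326 × 9.0616) = −(-23.6059) = 23.6059%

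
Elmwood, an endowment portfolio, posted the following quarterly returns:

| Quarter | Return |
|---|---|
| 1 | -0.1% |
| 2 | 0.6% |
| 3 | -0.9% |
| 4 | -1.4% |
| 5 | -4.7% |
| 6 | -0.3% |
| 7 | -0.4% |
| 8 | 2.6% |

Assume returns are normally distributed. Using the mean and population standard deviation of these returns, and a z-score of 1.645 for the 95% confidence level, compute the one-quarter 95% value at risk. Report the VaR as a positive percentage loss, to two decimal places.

3.74

μ = (-0.1 + 0.6 − 0.9 − 1.4 − 4.7 − 0.3 − 0.4 + 2.6) / 8 = -0.5750%
Σ(r − μ)² = 29.5950; population σ = √(29.5950/8) = 1.9234%
VaR = −(μ − z·σ) = −(-0.5750 − 1.645 × 1.9234) = −(-3.7390) = 3.7390%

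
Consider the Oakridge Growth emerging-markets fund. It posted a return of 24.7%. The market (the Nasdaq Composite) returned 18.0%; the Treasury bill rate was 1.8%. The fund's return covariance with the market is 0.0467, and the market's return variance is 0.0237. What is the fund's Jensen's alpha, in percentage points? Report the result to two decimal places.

-9.02

β = Cov / Var = 0.0467 / 0.0237 = 1.9705
E[R] = Rf + β(Rm − Rf) = 1.8% + 1.9705 × (18.0% − 1.8%) = 33.7221%
α = Rp − E[R] = 24.7% − 33.7221% = -9.0221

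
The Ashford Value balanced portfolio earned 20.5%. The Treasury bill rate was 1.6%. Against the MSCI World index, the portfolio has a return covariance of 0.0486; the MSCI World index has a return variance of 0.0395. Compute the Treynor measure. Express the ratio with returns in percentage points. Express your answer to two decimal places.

β = Cov / Var = 0.0486 / 0.0395 = 1.2304
Treynor = (Rp − Rf) / β = (20.5% − 1.6%) / 1.2304 = 18.90 / 1.2304 = 15.3609

15.36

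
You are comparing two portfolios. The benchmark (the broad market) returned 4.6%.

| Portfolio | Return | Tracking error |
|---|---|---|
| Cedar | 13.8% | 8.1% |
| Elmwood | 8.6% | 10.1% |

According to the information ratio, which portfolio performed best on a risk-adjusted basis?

Cedar: IR = (13.8% − 4.6%) / 8.1% = 1.136
Elmwood: IR = (8.6% − 4.6%) / 10.1% = 0.396
Highest: Cedar (1.136).

Cedar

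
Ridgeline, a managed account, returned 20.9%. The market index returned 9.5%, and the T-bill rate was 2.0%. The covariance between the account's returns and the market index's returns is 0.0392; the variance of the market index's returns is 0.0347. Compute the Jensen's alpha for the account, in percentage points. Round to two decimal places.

β = Cov / Var = 0.0392 / 0.0347 = 1.1297
E[R] = Rf + β(Rm − Rf) = 2.0% + 1.1297 × (9.5% − 2.0%) = 10.4728%
α = Rp − E[R] = 20.9% − 10.4728% = 10.4272

10.43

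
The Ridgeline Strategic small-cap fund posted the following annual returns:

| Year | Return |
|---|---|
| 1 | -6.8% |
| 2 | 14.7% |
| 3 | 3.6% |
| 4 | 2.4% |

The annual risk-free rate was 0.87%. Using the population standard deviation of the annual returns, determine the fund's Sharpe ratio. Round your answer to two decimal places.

0.34

r̄ = (-6.8 + 14.7 + 3.6 + 2.4) / 4 = 3.4750%
Population std dev = √[232.7475 / 4] = 7.6280%
Sharpe = (r̄ − rf) / σ = (3.4750 − 0.87) / 7.6280 = 2.6050 / 7.6280 = 0.3415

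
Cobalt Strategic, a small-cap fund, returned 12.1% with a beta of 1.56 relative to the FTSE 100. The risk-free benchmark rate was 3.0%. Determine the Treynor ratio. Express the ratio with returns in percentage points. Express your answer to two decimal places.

5.83

Treynor = (Rp − Rf) / β = (12.1% − 3.0%) / 1.56 = 9.10 / 1.56 = 5.8333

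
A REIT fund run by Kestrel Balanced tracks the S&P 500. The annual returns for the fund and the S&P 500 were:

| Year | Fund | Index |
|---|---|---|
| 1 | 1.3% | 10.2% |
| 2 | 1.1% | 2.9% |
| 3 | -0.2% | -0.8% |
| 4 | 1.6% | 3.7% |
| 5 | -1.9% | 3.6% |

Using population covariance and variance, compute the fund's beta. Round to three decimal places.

r̄p = 0.3800%,  r̄m = 3.9200%
Cov = Σ(rp − r̄p)(rm − r̄m) / 5 = 1.6484
Var(rm) = Σ(rm − r̄m)² / 5 = 12.5816
β = Cov / Var = 1.6484 / 12.5816 = 0.1310

0.131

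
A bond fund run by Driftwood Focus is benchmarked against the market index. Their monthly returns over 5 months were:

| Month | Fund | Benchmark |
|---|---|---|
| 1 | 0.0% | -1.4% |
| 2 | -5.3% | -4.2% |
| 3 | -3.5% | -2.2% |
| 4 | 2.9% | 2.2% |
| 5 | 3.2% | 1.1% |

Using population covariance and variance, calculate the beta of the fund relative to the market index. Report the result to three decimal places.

r̄p = -0.5400%,  r̄m = -0.9000%
Cov = Σ(rp − r̄p)(rm − r̄m) / 5 = 7.4860
Var(rm) = Σ(rm − r̄m)² / 5 = 5.2880
β = Cov / Var = 7.4860 / 5.2880 = 1.4157

1.416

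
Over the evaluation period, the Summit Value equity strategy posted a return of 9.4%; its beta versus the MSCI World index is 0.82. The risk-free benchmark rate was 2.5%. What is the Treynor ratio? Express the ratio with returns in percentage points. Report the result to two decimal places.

Treynor = (Rp − Rf) / β = (9.4% − 2.5%) / 0.82 = 6.90 / 0.82 = 8.4146

8.41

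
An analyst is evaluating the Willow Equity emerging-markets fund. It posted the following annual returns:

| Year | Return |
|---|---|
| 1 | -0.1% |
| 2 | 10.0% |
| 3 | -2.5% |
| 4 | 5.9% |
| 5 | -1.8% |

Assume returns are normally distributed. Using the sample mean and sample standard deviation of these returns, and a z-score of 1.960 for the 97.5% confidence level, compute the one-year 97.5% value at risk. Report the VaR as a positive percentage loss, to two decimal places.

r̄ = (-0.1 + 10 − 2.5 + 5.9 − 1.8) / 5 = 11.50 / 5 = 2.3000%
Σ(r − r̄)² = (-0.1 − 2.3000)² + (10 − 2.3000)² + (-2.5 − 2.3000)² + … = 117.8600
sample σ = √(117.8600 / 4) = √29.4650 = 5.4282%
VaR = −(r̄ − z·σ) = −(2.3000 − 1.960 × 5.4282) = −(-8.3393) = 8.3393%

8.34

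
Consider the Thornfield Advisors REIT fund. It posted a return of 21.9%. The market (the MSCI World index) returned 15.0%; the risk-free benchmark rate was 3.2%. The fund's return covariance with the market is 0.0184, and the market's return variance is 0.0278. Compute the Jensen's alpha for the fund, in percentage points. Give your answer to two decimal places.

β = Cov / Var = 0.0184 / 0.0278 = 0.6619
E[R] = Rf + β(Rm − Rf) = 3.2% + 0.6619 × (15.0% − 3.2%) = 11.0104%
α = Rp − E[R] = 21.9% − 11.0104% = 10.8896

10.89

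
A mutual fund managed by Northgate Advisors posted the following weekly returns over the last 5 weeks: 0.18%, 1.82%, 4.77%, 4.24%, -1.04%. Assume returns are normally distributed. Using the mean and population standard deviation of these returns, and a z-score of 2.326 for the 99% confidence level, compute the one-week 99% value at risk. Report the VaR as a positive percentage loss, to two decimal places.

3.24

r̄ = (0.18 + 1.82 + 4.77 + 4.24 − 1.04) / 5 = 1.9940%
Σ(r − r̄)² = (0.18 − 1.9940)² + (1.82 − 1.9940)² + (4.77 − 1.9940)² + … = 25.2767
population σ = √(25.2767 / 5) = √5.0553 = 2.2484%
VaR = −(r̄ − z·σ) = −(1.9940 − 2.326 × 2.2484) = −(-3.2358) = 3.2358%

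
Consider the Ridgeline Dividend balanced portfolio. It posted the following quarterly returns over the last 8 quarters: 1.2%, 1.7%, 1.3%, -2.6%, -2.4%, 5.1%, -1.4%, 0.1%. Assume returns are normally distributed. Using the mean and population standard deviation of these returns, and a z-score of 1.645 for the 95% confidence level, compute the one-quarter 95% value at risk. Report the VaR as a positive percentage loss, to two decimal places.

Mean return r̄ = 3.00 / 8 = 0.3750%
Σ(r − r̄)² = (1.2 − 0.3750)² + (1.7 − 0.3750)² + … = 45.3950
σ = √[45.3950 / 8] = 2.3821%
VaR = −(r̄ − z·σ) = −(0.3750 − 1.645 × 2.3821) = −(-3.5436) = 3.5436%

3.54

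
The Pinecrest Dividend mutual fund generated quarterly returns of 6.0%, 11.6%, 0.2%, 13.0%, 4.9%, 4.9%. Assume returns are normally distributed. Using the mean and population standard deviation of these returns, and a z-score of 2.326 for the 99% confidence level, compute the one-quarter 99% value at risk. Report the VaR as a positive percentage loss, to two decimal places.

r̄ = (6 + 11.6 + 0.2 + 13 + 4.9 + 4.9) / 6 = 6.7667%
Σ(r − r̄)² = (6 − 6.7667)² + (11.6 − 6.7667)² + … = 112.8933
σ = √[112.8933 / 6] = 4.3377%
VaR = −(r̄ − z·σ) = −(6.7667 − 2.326 × 4.3377) = −(-3.3228) = 3.3228%

3.32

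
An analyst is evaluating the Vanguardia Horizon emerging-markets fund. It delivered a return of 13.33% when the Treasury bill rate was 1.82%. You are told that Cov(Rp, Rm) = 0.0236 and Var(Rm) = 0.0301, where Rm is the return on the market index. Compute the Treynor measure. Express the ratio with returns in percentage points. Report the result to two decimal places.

14.68

β = Cov / Var = 0.0236 / 0.0301 = 0.7841
Treynor = (Rp − Rf) / β = (13.33% − 1.82%) / 0.7841 = 11.51 / 0.7841 = 14.6793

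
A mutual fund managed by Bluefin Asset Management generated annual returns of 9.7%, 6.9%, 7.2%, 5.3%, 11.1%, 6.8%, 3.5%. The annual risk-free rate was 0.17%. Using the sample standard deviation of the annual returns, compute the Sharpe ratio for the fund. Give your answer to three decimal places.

2.763

r̄ = (9.7 + 6.9 + 7.2 + 5.3 + 11.1 + 6.8 + 3.5) / 7 = 7.2143%
Σ(r − r̄)² = (9.7 − 7.2143)² + (6.9 − 7.2143)² + … = 39.0086
sample σ = √(39.0086 / 6) = √6.5014 = 2.5498%
Sharpe = (r̄ − rf) / σ = (7.2143 − 0.17) / 2.5498 = 7.0443 / 2.5498 = 2.7627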